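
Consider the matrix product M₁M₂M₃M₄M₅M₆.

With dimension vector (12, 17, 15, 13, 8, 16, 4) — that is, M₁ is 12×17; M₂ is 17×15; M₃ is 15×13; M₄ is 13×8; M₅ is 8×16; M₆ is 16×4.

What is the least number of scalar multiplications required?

3544

Adjacent pairs: M₁M₂ = 12·17·15 = 3060; M₂M₃ = 17·15·13 = 3315; M₃M₄ = 15·13·8 = 1560; M₄M₅ = 13·8·16 = 1664; M₅M₆ = 8·16·4 = 512.
Length 3: M₁..M₃: k=1: 0+3315+12·17·13=5967; k=2: 3060+0+12·15·13=5400 → min 5400 | M₂..M₄: k=2: 0+1560+17·15·8=3600; k=3: 3315+0+17·13·8=5083 → min 3600 | M₃..M₅: k=3: 0+1664+15·13·16=4784; k=4: 1560+0+15·8·16=3480 → min 3480 | M₄..M₆: k=4: 0+512+13·8·4=928; k=5: 1664+0+13·16·4=2496 → min 928.
Length 4: M₁..M₄: k=1: 0+3600+12·17·8=5232; k=2: 3060+1560+12·15·8=6060; k=3: 5400+0+12·13·8=6648 → min 5232 | M₂..M₅: k=2: 0+3480+17·15·16=7560; k=3: 3315+1664+17·13·16=8515; k=4: 3600+0+17·8·16=5776 → min 5776 | M₃..M₆: k=3: 0+928+15·13·4=1708; k=4: 1560+512+15·8·4=2552; k=5: 3480+0+15·16·4=4440 → min 1708.
Length 5: M₁..M₅: k=1: 0+5776+12·17·16=9040; k=2: 3060+3480+12·15·16=9420; k=3: 5400+1664+12·13·16=9560; k=4: 5232+0+12·8·16=6768 → min 6768 | M₂..M₆: k=2: 0+1708+17·15·4=2728; k=3: 3315+928+17·13·4=5127; k=4: 3600+512+17·8·4=4656; k=5: 5776+0+17·16·4=6864 → min 2728.
Length 6: M₁..M₆: k=1: 0+2728+12·17·4=3544; k=2: 3060+1708+12·15·4=5488; k=3: 5400+928+12·13·4=6952; k=4: 5232+512+12·8·4=6128; k=5: 6768+0+12·16·4=7536 → min 3544.
Optimal order: (M₁(M₂(M₃(M₄(M₅M₆))))) with cost 3544.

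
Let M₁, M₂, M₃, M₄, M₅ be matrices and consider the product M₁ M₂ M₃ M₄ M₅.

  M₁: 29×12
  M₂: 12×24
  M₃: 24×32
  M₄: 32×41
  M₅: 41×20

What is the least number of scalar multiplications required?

41760

Adjacent pairs: M₁M₂ = 29·12·24 = 8352; M₂M₃ = 12·24·32 = 9216; M₃M₄ = 24·32·41 = 31488; M₄M₅ = 32·41·20 = 26240.
Length 3: M₁..M₃: k=1: 0+9216+29·12·32=20352; k=2: 8352+0+29·24·32=30624 → min 20352 | M₂..M₄: k=2: 0+31488+12·24·41=43296; k=3: 9216+0+12·32·41=24960 → min 24960 | M₃..M₅: k=3: 0+26240+24·32·20=41600; k=4: 31488+0+24·41·20=51168 → min 41600.
Length 4: M₁..M₄: k=1: 0+24960+29·12·41=39228; k=2: 8352+31488+29·24·41=68376; k=3: 20352+0+29·32·41=58400 → min 39228 | M₂..M₅: k=2: 0+41600+12·24·20=47360; k=3: 9216+26240+12·32·20=43136; k=4: 24960+0+12·41·20=34800 → min 34800.
Length 5: M₁..M₅: k=1: 0+34800+29·12·20=41760; k=2: 8352+41600+29·24·20=63872; k=3: 20352+26240+29·32·20=65152; k=4: 39228+0+29·41·20=63008 → min 41760.
Optimal order: (M₁ (((M₂ M₃) M₄) M₅)) with cost 41760.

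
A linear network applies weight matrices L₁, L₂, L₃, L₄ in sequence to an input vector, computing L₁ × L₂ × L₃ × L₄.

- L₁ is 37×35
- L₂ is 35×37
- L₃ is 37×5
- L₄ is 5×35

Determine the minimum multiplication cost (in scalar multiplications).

19425

Adjacent pairs: L₁L₂ = 37·35·37 = 47915; L₂L₃ = 35·37·5 = 6475; L₃L₄ = 37·5·35 = 6475.
Length 3: L₁..L₃: k=1: 0+6475+37·35·5=12950; k=2: 47915+0+37·37·5=54760 → min 12950 | L₂..L₄: k=2: 0+6475+35·37·35=51800; k=3: 6475+0+35·5·35=12600 → min 12600.
Length 4: L₁..L₄: k=1: 0+12600+37·35·35=57925; k=2: 47915+6475+37·37·35=102305; k=3: 12950+0+37·5·35=19425 → min 19425.
Optimal order: ((L₁ × (L₂ × L₃)) × L₄) with cost 19425.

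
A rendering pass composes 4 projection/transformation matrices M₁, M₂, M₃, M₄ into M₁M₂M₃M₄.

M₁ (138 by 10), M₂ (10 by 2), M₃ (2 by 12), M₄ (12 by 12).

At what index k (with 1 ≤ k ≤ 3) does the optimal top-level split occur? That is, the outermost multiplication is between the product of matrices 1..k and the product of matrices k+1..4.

2

Adjacent pairs: M₁M₂ = 138·10·2 = 2760; M₂M₃ = 10·2·12 = 240; M₃M₄ = 2·12·12 = 288.
Length 3: M₁..M₃: k=1: 0+240+138·10·12=16800; k=2: 2760+0+138·2·12=6072 → min 6072 | M₂..M₄: k=2: 0+288+10·2·12=528; k=3: 240+0+10·12·12=1680 → min 528.
Top-level splits: k=1: (M₁..M₁)·(M₂..M₄) → 0+528+138·10·12 = 17088; k=2: (M₁..M₂)·(M₃..M₄) → 2760+288+138·2·12 = 6360; k=3: (M₁..M₃)·(M₄..M₄) → 6072+0+138·12·12 = 25944.
Best split is after M₂, i.e. k = 2.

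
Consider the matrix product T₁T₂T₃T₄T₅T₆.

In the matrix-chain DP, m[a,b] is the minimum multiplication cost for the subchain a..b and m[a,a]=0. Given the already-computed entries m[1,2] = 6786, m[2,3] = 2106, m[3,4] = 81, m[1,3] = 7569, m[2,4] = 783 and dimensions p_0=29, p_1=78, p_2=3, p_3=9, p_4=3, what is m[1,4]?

m[1,4] = min over k∈[1,3] of m[1,k]+m[k+1,4]+p_{0}·p_k·p_{4}.
k=1: 0 + 783 + 29·78·3 = 7569; k=2: 6786 + 81 + 29·3·3 = 7128; k=3: 7569 + 0 + 29·9·3 = 8352.
Minimum: 7128 at k=2.

7128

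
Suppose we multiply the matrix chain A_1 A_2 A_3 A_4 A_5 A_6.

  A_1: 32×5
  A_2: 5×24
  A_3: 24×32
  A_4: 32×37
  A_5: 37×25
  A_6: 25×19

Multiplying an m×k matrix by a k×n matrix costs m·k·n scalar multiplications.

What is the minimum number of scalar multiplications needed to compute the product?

19800

Adjacent pairs: A_1A_2 = 32·5·24 = 3840; A_2A_3 = 5·24·32 = 3840; A_3A_4 = 24·32·37 = 28416; A_4A_5 = 32·37·25 = 29600; A_5A_6 = 37·25·19 = 17575.
Length 3: A_1..A_3: k=1: 0+3840+32·5·32=8960; k=2: 3840+0+32·24·32=28416 → min 8960 | A_2..A_4: k=2: 0+28416+5·24·37=32856; k=3: 3840+0+5·32·37=9760 → min 9760 | A_3..A_5: k=3: 0+29600+24·32·25=48800; k=4: 28416+0+24·37·25=50616 → min 48800 | A_4..A_6: k=4: 0+17575+32·37·19=40071; k=5: 29600+0+32·25·19=44800 → min 40071.
Length 4: A_1..A_4: k=1: 0+9760+32·5·37=15680; k=2: 3840+28416+32·24·37=60672; k=3: 8960+0+32·32·37=46848 → min 15680 | A_2..A_5: k=2: 0+48800+5·24·25=51800; k=3: 3840+29600+5·32·25=37440; k=4: 9760+0+5·37·25=14385 → min 14385 | A_3..A_6: k=3: 0+40071+24·32·19=54663; k=4: 28416+17575+24·37·19=62863; k=5: 48800+0+24·25·19=60200 → min 54663.
Length 5: A_1..A_5: k=1: 0+14385+32·5·25=18385; k=2: 3840+48800+32·24·25=71840; k=3: 8960+29600+32·32·25=64160; k=4: 15680+0+32·37·25=45280 → min 18385 | A_2..A_6: k=2: 0+54663+5·24·19=56943; k=3: 3840+40071+5·32·19=46951; k=4: 9760+17575+5·37·19=30850; k=5: 14385+0+5·25·19=16760 → min 16760.
Length 6: A_1..A_6: k=1: 0+16760+32·5·19=19800; k=2: 3840+54663+32·24·19=73095; k=3: 8960+40071+32·32·19=68487; k=4: 15680+17575+32·37·19=55751; k=5: 18385+0+32·25·19=33585 → min 19800.
Optimal order: (A_1 ((((A_2 A_3) A_4) A_5) A_6)) with cost 19800.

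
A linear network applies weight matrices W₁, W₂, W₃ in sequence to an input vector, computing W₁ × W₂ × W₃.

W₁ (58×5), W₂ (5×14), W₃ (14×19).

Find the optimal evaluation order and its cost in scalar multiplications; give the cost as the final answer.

6840

(W₁ × (W₂ × W₃)): cost 6840.
((W₁ × W₂) × W₃): cost 19488.
Optimal: (W₁ × (W₂ × W₃)) with cost 6840.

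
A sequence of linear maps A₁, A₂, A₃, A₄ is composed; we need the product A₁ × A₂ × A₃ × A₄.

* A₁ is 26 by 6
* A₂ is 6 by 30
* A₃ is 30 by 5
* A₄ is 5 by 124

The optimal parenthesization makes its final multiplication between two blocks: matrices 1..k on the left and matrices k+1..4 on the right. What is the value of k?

3

Adjacent pairs: A₁A₂ = 26·6·30 = 4680; A₂A₃ = 6·30·5 = 900; A₃A₄ = 30·5·124 = 18600.
Length 3: A₁..A₃: k=1: 0+900+26·6·5=1680; k=2: 4680+0+26·30·5=8580 → min 1680 | A₂..A₄: k=2: 0+18600+6·30·124=40920; k=3: 900+0+6·5·124=4620 → min 4620.
Top-level splits: k=1: (A₁..A₁)·(A₂..A₄) → 0+4620+26·6·124 = 23964; k=2: (A₁..A₂)·(A₃..A₄) → 4680+18600+26·30·124 = 120000; k=3: (A₁..A₃)·(A₄..A₄) → 1680+0+26·5·124 = 17800.
Best split is after A₃, i.e. k = 3.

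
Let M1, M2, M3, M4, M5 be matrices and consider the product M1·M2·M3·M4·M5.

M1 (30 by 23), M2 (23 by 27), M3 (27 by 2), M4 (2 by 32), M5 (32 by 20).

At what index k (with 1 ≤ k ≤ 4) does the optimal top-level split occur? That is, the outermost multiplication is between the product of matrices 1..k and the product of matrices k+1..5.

3

Adjacent pairs: M1M2 = 30·23·27 = 18630; M2M3 = 23·27·2 = 1242; M3M4 = 27·2·32 = 1728; M4M5 = 2·32·20 = 1280.
Length 3: M1..M3: k=1: 0+1242+30·23·2=2622; k=2: 18630+0+30·27·2=20250 → min 2622 | M2..M4: k=2: 0+1728+23·27·32=21600; k=3: 1242+0+23·2·32=2714 → min 2714 | M3..M5: k=3: 0+1280+27·2·20=2360; k=4: 1728+0+27·32·20=19008 → min 2360.
Length 4: M1..M4: k=1: 0+2714+30·23·32=24794; k=2: 18630+1728+30·27·32=46278; k=3: 2622+0+30·2·32=4542 → min 4542 | M2..M5: k=2: 0+2360+23·27·20=14780; k=3: 1242+1280+23·2·20=3442; k=4: 2714+0+23·32·20=17434 → min 3442.
Top-level splits: k=1: (M1..M1)·(M2..M5) → 0+3442+30·23·20 = 17242; k=2: (M1..M2)·(M3..M5) → 18630+2360+30·27·20 = 37190; k=3: (M1..M3)·(M4..M5) → 2622+1280+30·2·20 = 5102; k=4: (M1..M4)·(M5..M5) → 4542+0+30·32·20 = 23742.
Best split is after M3, i.e. k = 3.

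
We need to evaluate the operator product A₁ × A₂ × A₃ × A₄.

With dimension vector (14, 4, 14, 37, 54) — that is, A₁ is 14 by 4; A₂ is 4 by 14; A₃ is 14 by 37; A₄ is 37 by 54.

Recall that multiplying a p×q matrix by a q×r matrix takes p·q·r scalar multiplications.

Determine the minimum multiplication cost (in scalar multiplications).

Adjacent pairs: A₁A₂ = 14·4·14 = 784; A₂A₃ = 4·14·37 = 2072; A₃A₄ = 14·37·54 = 27972.
Length 3: A₁..A₃: k=1: 0+2072+14·4·37=4144; k=2: 784+0+14·14·37=8036 → min 4144 | A₂..A₄: k=2: 0+27972+4·14·54=30996; k=3: 2072+0+4·37·54=10064 → min 10064.
Length 4: A₁..A₄: k=1: 0+10064+14·4·54=13088; k=2: 784+27972+14·14·54=39340; k=3: 4144+0+14·37·54=32116 → min 13088.
Optimal order: (A₁ × ((A₂ × A₃) × A₄)) with cost 13088.

13088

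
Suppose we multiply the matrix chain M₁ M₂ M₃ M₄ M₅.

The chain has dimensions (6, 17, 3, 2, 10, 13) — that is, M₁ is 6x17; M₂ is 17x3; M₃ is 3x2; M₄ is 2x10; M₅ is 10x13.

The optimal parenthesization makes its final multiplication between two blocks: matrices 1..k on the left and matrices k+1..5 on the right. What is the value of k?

3

Adjacent pairs: M₁M₂ = 6·17·3 = 306; M₂M₃ = 17·3·2 = 102; M₃M₄ = 3·2·10 = 60; M₄M₅ = 2·10·13 = 260.
Length 3: M₁..M₃: k=1: 0+102+6·17·2=306; k=2: 306+0+6·3·2=342 → min 306 | M₂..M₄: k=2: 0+60+17·3·10=570; k=3: 102+0+17·2·10=442 → min 442 | M₃..M₅: k=3: 0+260+3·2·13=338; k=4: 60+0+3·10·13=450 → min 338.
Length 4: M₁..M₄: k=1: 0+442+6·17·10=1462; k=2: 306+60+6·3·10=546; k=3: 306+0+6·2·10=426 → min 426 | M₂..M₅: k=2: 0+338+17·3·13=1001; k=3: 102+260+17·2·13=804; k=4: 442+0+17·10·13=2652 → min 804.
Top-level splits: k=1: (M₁..M₁)·(M₂..M₅) → 0+804+6·17·13 = 2130; k=2: (M₁..M₂)·(M₃..M₅) → 306+338+6·3·13 = 878; k=3: (M₁..M₃)·(M₄..M₅) → 306+260+6·2·13 = 722; k=4: (M₁..M₄)·(M₅..M₅) → 426+0+6·10·13 = 1206.
Best split is after M₃, i.e. k = 3.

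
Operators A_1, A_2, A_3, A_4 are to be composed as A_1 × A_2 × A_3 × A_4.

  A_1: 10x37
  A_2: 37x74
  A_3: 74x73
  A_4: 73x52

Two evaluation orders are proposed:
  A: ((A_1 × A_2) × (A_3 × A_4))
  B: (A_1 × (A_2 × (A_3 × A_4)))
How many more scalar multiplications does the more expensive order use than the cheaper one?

95756

Order A = ((A_1 × A_2) × (A_3 × A_4)): (A_1 × A_2): 10×37 by 37×74 → 10×74, cost 10·37·74 = 27380; (A_3 × A_4): 74×73 by 73×52 → 74×52, cost 74·73·52 = 280904; ((A_1 × A_2) × (A_3 × A_4)): 10×74 by 74×52 → 10×52, cost 10·74·52 = 38480; cumulative 346764. Total 346764.
Order B = (A_1 × (A_2 × (A_3 × A_4))): (A_3 × A_4): 74×73 by 73×52 → 74×52, cost 74·73·52 = 280904; (A_2 × (A_3 × A_4)): 37×74 by 74×52 → 37×52, cost 37·74·52 = 142376; cumulative 423280; (A_1 × (A_2 × (A_3 × A_4))): 10×37 by 37×52 → 10×52, cost 10·37·52 = 19240; cumulative 442520. Total 442520.
Difference: |346764 − 442520| = 95756.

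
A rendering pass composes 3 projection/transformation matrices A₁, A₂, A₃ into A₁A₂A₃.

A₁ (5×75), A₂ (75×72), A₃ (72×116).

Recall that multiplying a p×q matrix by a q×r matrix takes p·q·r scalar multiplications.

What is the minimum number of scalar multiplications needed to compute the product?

Order (A₁(A₂A₃)): (A₂A₃): 75×72 by 72×116 → 75×116, cost 75·72·116 = 626400; (A₁(A₂A₃)): 5×75 by 75×116 → 5×116, cost 5·75·116 = 43500; cumulative 669900. Total 669900.
Order ((A₁A₂)A₃): (A₁A₂): 5×75 by 75×72 → 5×72, cost 5·75·72 = 27000; ((A₁A₂)A₃): 5×72 by 72×116 → 5×116, cost 5·72·116 = 41760; cumulative 68760. Total 68760.
Minimum: 68760.

68760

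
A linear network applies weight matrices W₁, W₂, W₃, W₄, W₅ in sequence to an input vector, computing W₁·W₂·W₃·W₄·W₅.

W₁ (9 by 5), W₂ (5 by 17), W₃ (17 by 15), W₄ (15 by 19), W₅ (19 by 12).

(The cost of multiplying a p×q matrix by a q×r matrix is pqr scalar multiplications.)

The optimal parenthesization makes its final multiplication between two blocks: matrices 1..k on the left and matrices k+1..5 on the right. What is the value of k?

Adjacent pairs: W₁W₂ = 9·5·17 = 765; W₂W₃ = 5·17·15 = 1275; W₃W₄ = 17·15·19 = 4845; W₄W₅ = 15·19·12 = 3420.
Length 3: W₁..W₃: k=1: 0+1275+9·5·15=1950; k=2: 765+0+9·17·15=3060 → min 1950 | W₂..W₄: k=2: 0+4845+5·17·19=6460; k=3: 1275+0+5·15·19=2700 → min 2700 | W₃..W₅: k=3: 0+3420+17·15·12=6480; k=4: 4845+0+17·19·12=8721 → min 6480.
Length 4: W₁..W₄: k=1: 0+2700+9·5·19=3555; k=2: 765+4845+9·17·19=8517; k=3: 1950+0+9·15·19=4515 → min 3555 | W₂..W₅: k=2: 0+6480+5·17·12=7500; k=3: 1275+3420+5·15·12=5595; k=4: 2700+0+5·19·12=3840 → min 3840.
Top-level splits: k=1: (W₁..W₁)·(W₂..W₅) → 0+3840+9·5·12 = 4380; k=2: (W₁..W₂)·(W₃..W₅) → 765+6480+9·17·12 = 9081; k=3: (W₁..W₃)·(W₄..W₅) → 1950+3420+9·15·12 = 6990; k=4: (W₁..W₄)·(W₅..W₅) → 3555+0+9·19·12 = 5607.
Best split is after W₁, i.e. k = 1.

1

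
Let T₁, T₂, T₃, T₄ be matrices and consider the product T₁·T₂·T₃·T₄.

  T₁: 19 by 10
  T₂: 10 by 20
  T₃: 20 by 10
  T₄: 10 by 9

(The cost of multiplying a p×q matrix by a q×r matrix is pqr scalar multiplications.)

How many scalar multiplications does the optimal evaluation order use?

4610

Adjacent pairs: T₁T₂ = 19·10·20 = 3800; T₂T₃ = 10·20·10 = 2000; T₃T₄ = 20·10·9 = 1800.
Length 3: T₁..T₃: k=1: 0+2000+19·10·10=3900; k=2: 3800+0+19·20·10=7600 → min 3900 | T₂..T₄: k=2: 0+1800+10·20·9=3600; k=3: 2000+0+10·10·9=2900 → min 2900.
Length 4: T₁..T₄: k=1: 0+2900+19·10·9=4610; k=2: 3800+1800+19·20·9=9020; k=3: 3900+0+19·10·9=5610 → min 4610.
Optimal order: (T₁·((T₂·T₃)·T₄)) with cost 4610.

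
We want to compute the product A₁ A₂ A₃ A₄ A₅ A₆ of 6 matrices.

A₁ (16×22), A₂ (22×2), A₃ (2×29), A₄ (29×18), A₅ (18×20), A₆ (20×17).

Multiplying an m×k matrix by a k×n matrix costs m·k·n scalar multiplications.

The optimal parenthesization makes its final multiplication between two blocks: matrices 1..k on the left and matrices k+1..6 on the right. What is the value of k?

2

Adjacent pairs: A₁A₂ = 16·22·2 = 704; A₂A₃ = 22·2·29 = 1276; A₃A₄ = 2·29·18 = 1044; A₄A₅ = 29·18·20 = 10440; A₅A₆ = 18·20·17 = 6120.
Length 3: A₁..A₃: k=1: 0+1276+16·22·29=11484; k=2: 704+0+16·2·29=1632 → min 1632 | A₂..A₄: k=2: 0+1044+22·2·18=1836; k=3: 1276+0+22·29·18=12760 → min 1836 | A₃..A₅: k=3: 0+10440+2·29·20=11600; k=4: 1044+0+2·18·20=1764 → min 1764 | A₄..A₆: k=4: 0+6120+29·18·17=14994; k=5: 10440+0+29·20·17=20300 → min 14994.
Length 4: A₁..A₄: k=1: 0+1836+16·22·18=8172; k=2: 704+1044+16·2·18=2324; k=3: 1632+0+16·29·18=9984 → min 2324 | A₂..A₅: k=2: 0+1764+22·2·20=2644; k=3: 1276+10440+22·29·20=24476; k=4: 1836+0+22·18·20=9756 → min 2644 | A₃..A₆: k=3: 0+14994+2·29·17=15980; k=4: 1044+6120+2·18·17=7776; k=5: 1764+0+2·20·17=2444 → min 2444.
Length 5: A₁..A₅: k=1: 0+2644+16·22·20=9684; k=2: 704+1764+16·2·20=3108; k=3: 1632+10440+16·29·20=21352; k=4: 2324+0+16·18·20=8084 → min 3108 | A₂..A₆: k=2: 0+2444+22·2·17=3192; k=3: 1276+14994+22·29·17=27116; k=4: 1836+6120+22·18·17=14688; k=5: 2644+0+22·20·17=10124 → min 3192.
Top-level splits: k=1: (A₁..A₁)·(A₂..A₆) → 0+3192+16·22·17 = 9176; k=2: (A₁..A₂)·(A₃..A₆) → 704+2444+16·2·17 = 3692; k=3: (A₁..A₃)·(A₄..A₆) → 1632+14994+16·29·17 = 24514; k=4: (A₁..A₄)·(A₅..A₆) → 2324+6120+16·18·17 = 13340; k=5: (A₁..A₅)·(A₆..A₆) → 3108+0+16·20·17 = 8548.
Best split is after A₂, i.e. k = 2.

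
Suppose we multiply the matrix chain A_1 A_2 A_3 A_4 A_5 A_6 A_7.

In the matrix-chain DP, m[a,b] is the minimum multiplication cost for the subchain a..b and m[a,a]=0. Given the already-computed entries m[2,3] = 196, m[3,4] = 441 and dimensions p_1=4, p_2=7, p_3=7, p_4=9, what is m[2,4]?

m[2,4] = min over k∈[2,3] of m[2,k]+m[k+1,4]+p_{1}·p_k·p_{4}.
k=2: 0 + 441 + 4·7·9 = 693; k=3: 196 + 0 + 4·7·9 = 448.
Minimum: 448 at k=3.

448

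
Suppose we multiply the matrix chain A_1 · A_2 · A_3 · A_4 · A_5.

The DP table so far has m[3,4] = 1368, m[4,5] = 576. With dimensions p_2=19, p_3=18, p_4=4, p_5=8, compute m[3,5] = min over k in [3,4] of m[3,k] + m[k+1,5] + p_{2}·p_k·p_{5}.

m[3,5] = min over k∈[3,4] of m[3,k]+m[k+1,5]+p_{2}·p_k·p_{5}.
k=3: 0 + 576 + 19·18·8 = 3312; k=4: 1368 + 0 + 19·4·8 = 1976.
Minimum: 1976 at k=4.

1976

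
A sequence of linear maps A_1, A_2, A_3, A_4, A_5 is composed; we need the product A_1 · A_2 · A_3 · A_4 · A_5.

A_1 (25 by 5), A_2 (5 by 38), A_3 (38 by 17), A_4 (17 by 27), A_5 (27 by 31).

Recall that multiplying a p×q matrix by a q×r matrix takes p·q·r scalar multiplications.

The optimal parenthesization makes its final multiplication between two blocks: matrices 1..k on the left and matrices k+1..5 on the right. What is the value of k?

Adjacent pairs: A_1A_2 = 25·5·38 = 4750; A_2A_3 = 5·38·17 = 3230; A_3A_4 = 38·17·27 = 17442; A_4A_5 = 17·27·31 = 14229.
Length 3: A_1..A_3: k=1: 0+3230+25·5·17=5355; k=2: 4750+0+25·38·17=20900 → min 5355 | A_2..A_4: k=2: 0+17442+5·38·27=22572; k=3: 3230+0+5·17·27=5525 → min 5525 | A_3..A_5: k=3: 0+14229+38·17·31=34255; k=4: 17442+0+38·27·31=49248 → min 34255.
Length 4: A_1..A_4: k=1: 0+5525+25·5·27=8900; k=2: 4750+17442+25·38·27=47842; k=3: 5355+0+25·17·27=16830 → min 8900 | A_2..A_5: k=2: 0+34255+5·38·31=40145; k=3: 3230+14229+5·17·31=20094; k=4: 5525+0+5·27·31=9710 → min 9710.
Top-level splits: k=1: (A_1..A_1)·(A_2..A_5) → 0+9710+25·5·31 = 13585; k=2: (A_1..A_2)·(A_3..A_5) → 4750+34255+25·38·31 = 68455; k=3: (A_1..A_3)·(A_4..A_5) → 5355+14229+25·17·31 = 32759; k=4: (A_1..A_4)·(A_5..A_5) → 8900+0+25·27·31 = 29825.
Best split is after A_1, i.e. k = 1.

1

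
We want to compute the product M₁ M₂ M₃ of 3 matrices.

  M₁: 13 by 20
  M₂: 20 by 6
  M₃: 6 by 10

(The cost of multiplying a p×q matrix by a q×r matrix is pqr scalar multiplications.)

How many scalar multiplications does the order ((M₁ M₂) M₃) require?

2340

(M₁ M₂): 13×20 by 20×6 → 13×6, cost 13·20·6 = 1560
((M₁ M₂) M₃): 13×6 by 6×10 → 13×10, cost 13·6·10 = 780; cumulative 2340
Total: 2340 scalar multiplications.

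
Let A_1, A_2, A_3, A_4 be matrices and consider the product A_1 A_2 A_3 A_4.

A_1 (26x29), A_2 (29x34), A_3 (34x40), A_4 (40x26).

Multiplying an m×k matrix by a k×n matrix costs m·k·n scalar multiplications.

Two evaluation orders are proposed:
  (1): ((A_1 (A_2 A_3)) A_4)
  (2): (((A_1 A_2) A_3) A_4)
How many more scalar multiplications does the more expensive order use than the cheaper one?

8604

Order (1) = ((A_1 (A_2 A_3)) A_4): (A_2 A_3): 29×34 by 34×40 → 29×40, cost 29·34·40 = 39440; (A_1 (A_2 A_3)): 26×29 by 29×40 → 26×40, cost 26·29·40 = 30160; cumulative 69600; ((A_1 (A_2 A_3)) A_4): 26×40 by 40×26 → 26×26, cost 26·40·26 = 27040; cumulative 96640. Total 96640.
Order (2) = (((A_1 A_2) A_3) A_4): (A_1 A_2): 26×29 by 29×34 → 26×34, cost 26·29·34 = 25636; ((A_1 A_2) A_3): 26×34 by 34×40 → 26×40, cost 26·34·40 = 35360; cumulative 60996; (((A_1 A_2) A_3) A_4): 26×40 by 40×26 → 26×26, cost 26·40·26 = 27040; cumulative 88036. Total 88036.
Difference: |96640 − 88036| = 8604.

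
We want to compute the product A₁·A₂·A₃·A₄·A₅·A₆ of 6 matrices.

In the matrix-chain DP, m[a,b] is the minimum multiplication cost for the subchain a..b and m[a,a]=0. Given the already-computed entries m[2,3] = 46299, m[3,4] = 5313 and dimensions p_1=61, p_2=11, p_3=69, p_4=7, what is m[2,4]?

10010

m[2,4] = min over k∈[2,3] of m[2,k]+m[k+1,4]+p_{1}·p_k·p_{4}.
k=2: 0 + 5313 + 61·11·7 = 10010; k=3: 46299 + 0 + 61·69·7 = 75762.
Minimum: 10010 at k=2.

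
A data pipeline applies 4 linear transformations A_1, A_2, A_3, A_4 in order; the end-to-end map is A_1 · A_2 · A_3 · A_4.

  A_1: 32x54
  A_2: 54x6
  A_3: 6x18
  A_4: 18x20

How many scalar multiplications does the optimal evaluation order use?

Adjacent pairs: A_1A_2 = 32·54·6 = 10368; A_2A_3 = 54·6·18 = 5832; A_3A_4 = 6·18·20 = 2160.
Length 3: A_1..A_3: k=1: 0+5832+32·54·18=36936; k=2: 10368+0+32·6·18=13824 → min 13824 | A_2..A_4: k=2: 0+2160+54·6·20=8640; k=3: 5832+0+54·18·20=25272 → min 8640.
Length 4: A_1..A_4: k=1: 0+8640+32·54·20=43200; k=2: 10368+2160+32·6·20=16368; k=3: 13824+0+32·18·20=25344 → min 16368.
Optimal order: ((A_1 · A_2) · (A_3 · A_4)) with cost 16368.

16368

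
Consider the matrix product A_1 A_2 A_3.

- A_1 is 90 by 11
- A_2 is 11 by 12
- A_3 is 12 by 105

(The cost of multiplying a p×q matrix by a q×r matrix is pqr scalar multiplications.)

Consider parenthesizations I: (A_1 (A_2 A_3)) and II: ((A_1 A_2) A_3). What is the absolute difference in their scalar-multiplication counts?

Order I = (A_1 (A_2 A_3)): (A_2 A_3): 11×12 by 12×105 → 11×105, cost 11·12·105 = 13860; (A_1 (A_2 A_3)): 90×11 by 11×105 → 90×105, cost 90·11·105 = 103950; cumulative 117810. Total 117810.
Order II = ((A_1 A_2) A_3): (A_1 A_2): 90×11 by 11×12 → 90×12, cost 90·11·12 = 11880; ((A_1 A_2) A_3): 90×12 by 12×105 → 90×105, cost 90·12·105 = 113400; cumulative 125280. Total 125280.
Difference: |117810 − 125280| = 7470.

7470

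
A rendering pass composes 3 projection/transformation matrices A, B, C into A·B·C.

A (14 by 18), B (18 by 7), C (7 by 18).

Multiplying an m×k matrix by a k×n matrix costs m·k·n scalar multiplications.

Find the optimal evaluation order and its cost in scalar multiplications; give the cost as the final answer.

3528

(A·(B·C)): cost 6804.
((A·B)·C): cost 3528.
Optimal: ((A·B)·C) with cost 3528.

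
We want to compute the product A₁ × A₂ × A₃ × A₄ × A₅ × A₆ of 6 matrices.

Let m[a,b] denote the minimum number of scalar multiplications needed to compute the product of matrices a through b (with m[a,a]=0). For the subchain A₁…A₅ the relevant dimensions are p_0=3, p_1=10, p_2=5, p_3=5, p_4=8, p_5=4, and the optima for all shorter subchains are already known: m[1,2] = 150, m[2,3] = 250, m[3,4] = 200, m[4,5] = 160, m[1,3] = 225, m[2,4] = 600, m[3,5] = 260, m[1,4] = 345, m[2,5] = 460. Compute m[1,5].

m[1,5] = min over k∈[1,4] of m[1,k]+m[k+1,5]+p_{0}·p_k·p_{5}.
k=1: 0 + 460 + 3·10·4 = 580; k=2: 150 + 260 + 3·5·4 = 470; k=3: 225 + 160 + 3·5·4 = 445; k=4: 345 + 0 + 3·8·4 = 441.
Minimum: 441 at k=4.

441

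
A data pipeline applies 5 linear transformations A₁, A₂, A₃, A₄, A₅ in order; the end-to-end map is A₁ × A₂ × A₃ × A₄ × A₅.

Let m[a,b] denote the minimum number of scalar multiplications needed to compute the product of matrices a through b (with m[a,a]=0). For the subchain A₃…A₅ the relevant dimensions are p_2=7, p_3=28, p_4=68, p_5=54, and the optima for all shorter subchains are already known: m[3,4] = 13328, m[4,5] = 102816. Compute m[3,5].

m[3,5] = min over k∈[3,4] of m[3,k]+m[k+1,5]+p_{2}·p_k·p_{5}.
k=3: 0 + 102816 + 7·28·54 = 113400; k=4: 13328 + 0 + 7·68·54 = 39032.
Minimum: 39032 at k=4.

39032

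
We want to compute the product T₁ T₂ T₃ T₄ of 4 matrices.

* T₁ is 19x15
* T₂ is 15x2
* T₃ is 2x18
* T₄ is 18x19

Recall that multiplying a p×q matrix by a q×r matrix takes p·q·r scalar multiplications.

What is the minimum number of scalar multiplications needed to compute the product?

Adjacent pairs: T₁T₂ = 19·15·2 = 570; T₂T₃ = 15·2·18 = 540; T₃T₄ = 2·18·19 = 684.
Length 3: T₁..T₃: k=1: 0+540+19·15·18=5670; k=2: 570+0+19·2·18=1254 → min 1254 | T₂..T₄: k=2: 0+684+15·2·19=1254; k=3: 540+0+15·18·19=5670 → min 1254.
Length 4: T₁..T₄: k=1: 0+1254+19·15·19=6669; k=2: 570+684+19·2·19=1976; k=3: 1254+0+19·18·19=7752 → min 1976.
Optimal order: ((T₁ T₂) (T₃ T₄)) with cost 1976.

1976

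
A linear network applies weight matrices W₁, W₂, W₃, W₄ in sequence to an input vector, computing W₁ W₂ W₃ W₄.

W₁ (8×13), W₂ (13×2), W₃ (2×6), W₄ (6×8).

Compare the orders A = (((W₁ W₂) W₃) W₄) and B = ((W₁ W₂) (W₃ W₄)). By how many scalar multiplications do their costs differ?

256

Order A = (((W₁ W₂) W₃) W₄): (W₁ W₂): 8×13 by 13×2 → 8×2, cost 8·13·2 = 208; ((W₁ W₂) W₃): 8×2 by 2×6 → 8×6, cost 8·2·6 = 96; cumulative 304; (((W₁ W₂) W₃) W₄): 8×6 by 6×8 → 8×8, cost 8·6·8 = 384; cumulative 688. Total 688.
Order B = ((W₁ W₂) (W₃ W₄)): (W₁ W₂): 8×13 by 13×2 → 8×2, cost 8·13·2 = 208; (W₃ W₄): 2×6 by 6×8 → 2×8, cost 2·6·8 = 96; ((W₁ W₂) (W₃ W₄)): 8×2 by 2×8 → 8×8, cost 8·2·8 = 128; cumulative 432. Total 432.
Difference: |688 − 432| = 256.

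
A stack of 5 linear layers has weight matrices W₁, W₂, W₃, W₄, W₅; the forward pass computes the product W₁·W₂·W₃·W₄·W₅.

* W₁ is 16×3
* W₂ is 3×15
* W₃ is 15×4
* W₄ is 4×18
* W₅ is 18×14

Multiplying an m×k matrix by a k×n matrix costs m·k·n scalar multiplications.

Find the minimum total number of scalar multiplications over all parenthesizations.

1824

Adjacent pairs: W₁W₂ = 16·3·15 = 720; W₂W₃ = 3·15·4 = 180; W₃W₄ = 15·4·18 = 1080; W₄W₅ = 4·18·14 = 1008.
Length 3: W₁..W₃: k=1: 0+180+16·3·4=372; k=2: 720+0+16·15·4=1680 → min 372 | W₂..W₄: k=2: 0+1080+3·15·18=1890; k=3: 180+0+3·4·18=396 → min 396 | W₃..W₅: k=3: 0+1008+15·4·14=1848; k=4: 1080+0+15·18·14=4860 → min 1848.
Length 4: W₁..W₄: k=1: 0+396+16·3·18=1260; k=2: 720+1080+16·15·18=6120; k=3: 372+0+16·4·18=1524 → min 1260 | W₂..W₅: k=2: 0+1848+3·15·14=2478; k=3: 180+1008+3·4·14=1356; k=4: 396+0+3·18·14=1152 → min 1152.
Length 5: W₁..W₅: k=1: 0+1152+16·3·14=1824; k=2: 720+1848+16·15·14=5928; k=3: 372+1008+16·4·14=2276; k=4: 1260+0+16·18·14=5292 → min 1824.
Optimal order: (W₁·(((W₂·W₃)·W₄)·W₅)) with cost 1824.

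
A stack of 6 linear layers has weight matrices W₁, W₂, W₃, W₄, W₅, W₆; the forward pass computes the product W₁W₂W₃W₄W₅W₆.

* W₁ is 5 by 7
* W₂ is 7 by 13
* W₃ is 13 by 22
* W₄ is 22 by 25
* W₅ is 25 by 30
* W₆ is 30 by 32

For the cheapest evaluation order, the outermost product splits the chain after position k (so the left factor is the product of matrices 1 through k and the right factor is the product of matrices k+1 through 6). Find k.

5

Adjacent pairs: W₁W₂ = 5·7·13 = 455; W₂W₃ = 7·13·22 = 2002; W₃W₄ = 13·22·25 = 7150; W₄W₅ = 22·25·30 = 16500; W₅W₆ = 25·30·32 = 24000.
Length 3: W₁..W₃: k=1: 0+2002+5·7·22=2772; k=2: 455+0+5·13·22=1885 → min 1885 | W₂..W₄: k=2: 0+7150+7·13·25=9425; k=3: 2002+0+7·22·25=5852 → min 5852 | W₃..W₅: k=3: 0+16500+13·22·30=25080; k=4: 7150+0+13·25·30=16900 → min 16900 | W₄..W₆: k=4: 0+24000+22·25·32=41600; k=5: 16500+0+22·30·32=37620 → min 37620.
Length 4: W₁..W₄: k=1: 0+5852+5·7·25=6727; k=2: 455+7150+5·13·25=9230; k=3: 1885+0+5·22·25=4635 → min 4635 | W₂..W₅: k=2: 0+16900+7·13·30=19630; k=3: 2002+16500+7·22·30=23122; k=4: 5852+0+7·25·30=11102 → min 11102 | W₃..W₆: k=3: 0+37620+13·22·32=46772; k=4: 7150+24000+13·25·32=41550; k=5: 16900+0+13·30·32=29380 → min 29380.
Length 5: W₁..W₅: k=1: 0+11102+5·7·30=12152; k=2: 455+16900+5·13·30=19305; k=3: 1885+16500+5·22·30=21685; k=4: 4635+0+5·25·30=8385 → min 8385 | W₂..W₆: k=2: 0+29380+7·13·32=32292; k=3: 2002+37620+7·22·32=44550; k=4: 5852+24000+7·25·32=35452; k=5: 11102+0+7·30·32=17822 → min 17822.
Top-level splits: k=1: (W₁..W₁)·(W₂..W₆) → 0+17822+5·7·32 = 18942; k=2: (W₁..W₂)·(W₃..W₆) → 455+29380+5·13·32 = 31915; k=3: (W₁..W₃)·(W₄..W₆) → 1885+37620+5·22·32 = 43025; k=4: (W₁..W₄)·(W₅..W₆) → 4635+24000+5·25·32 = 32635; k=5: (W₁..W₅)·(W₆..W₆) → 8385+0+5·30·32 = 13185.
Best split is after W₅, i.e. k = 5.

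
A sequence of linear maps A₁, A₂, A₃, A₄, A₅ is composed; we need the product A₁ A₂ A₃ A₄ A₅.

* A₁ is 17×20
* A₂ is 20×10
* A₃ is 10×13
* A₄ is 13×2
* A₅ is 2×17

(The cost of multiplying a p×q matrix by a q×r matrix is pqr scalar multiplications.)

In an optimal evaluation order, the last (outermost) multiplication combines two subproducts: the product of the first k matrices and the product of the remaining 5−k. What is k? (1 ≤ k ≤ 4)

4

Adjacent pairs: A₁A₂ = 17·20·10 = 3400; A₂A₃ = 20·10·13 = 2600; A₃A₄ = 10·13·2 = 260; A₄A₅ = 13·2·17 = 442.
Length 3: A₁..A₃: k=1: 0+2600+17·20·13=7020; k=2: 3400+0+17·10·13=5610 → min 5610 | A₂..A₄: k=2: 0+260+20·10·2=660; k=3: 2600+0+20·13·2=3120 → min 660 | A₃..A₅: k=3: 0+442+10·13·17=2652; k=4: 260+0+10·2·17=600 → min 600.
Length 4: A₁..A₄: k=1: 0+660+17·20·2=1340; k=2: 3400+260+17·10·2=4000; k=3: 5610+0+17·13·2=6052 → min 1340 | A₂..A₅: k=2: 0+600+20·10·17=4000; k=3: 2600+442+20·13·17=7462; k=4: 660+0+20·2·17=1340 → min 1340.
Top-level splits: k=1: (A₁..A₁)·(A₂..A₅) → 0+1340+17·20·17 = 7120; k=2: (A₁..A₂)·(A₃..A₅) → 3400+600+17·10·17 = 6890; k=3: (A₁..A₃)·(A₄..A₅) → 5610+442+17·13·17 = 9809; k=4: (A₁..A₄)·(A₅..A₅) → 1340+0+17·2·17 = 1918.
Best split is after A₄, i.e. k = 4.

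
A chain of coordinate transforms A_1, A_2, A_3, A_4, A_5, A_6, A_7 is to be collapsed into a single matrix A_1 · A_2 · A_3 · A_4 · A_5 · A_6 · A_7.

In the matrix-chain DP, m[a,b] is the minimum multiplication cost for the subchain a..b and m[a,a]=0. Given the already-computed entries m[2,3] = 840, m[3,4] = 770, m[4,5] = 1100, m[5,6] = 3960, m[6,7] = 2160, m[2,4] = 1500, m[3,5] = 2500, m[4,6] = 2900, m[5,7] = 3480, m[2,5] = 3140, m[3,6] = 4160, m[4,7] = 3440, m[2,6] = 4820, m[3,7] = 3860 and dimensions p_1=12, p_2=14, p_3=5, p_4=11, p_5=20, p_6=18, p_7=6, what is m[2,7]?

4640

m[2,7] = min over k∈[2,6] of m[2,k]+m[k+1,7]+p_{1}·p_k·p_{7}.
k=2: 0 + 3860 + 12·14·6 = 4868; k=3: 840 + 3440 + 12·5·6 = 4640; k=4: 1500 + 3480 + 12·11·6 = 5772; k=5: 3140 + 2160 + 12·20·6 = 6740; k=6: 4820 + 0 + 12·18·6 = 6116.
Minimum: 4640 at k=3.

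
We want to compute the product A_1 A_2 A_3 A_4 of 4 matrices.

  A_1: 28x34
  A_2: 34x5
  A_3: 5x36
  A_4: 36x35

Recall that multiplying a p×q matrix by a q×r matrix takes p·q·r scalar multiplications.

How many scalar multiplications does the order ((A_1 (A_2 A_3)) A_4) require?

(A_2 A_3): 34×5 by 5×36 → 34×36, cost 34·5·36 = 6120
(A_1 (A_2 A_3)): 28×34 by 34×36 → 28×36, cost 28·34·36 = 34272; cumulative 40392
((A_1 (A_2 A_3)) A_4): 28×36 by 36×35 → 28×35, cost 28·36·35 = 35280; cumulative 75672
Total: 75672 scalar multiplications.

75672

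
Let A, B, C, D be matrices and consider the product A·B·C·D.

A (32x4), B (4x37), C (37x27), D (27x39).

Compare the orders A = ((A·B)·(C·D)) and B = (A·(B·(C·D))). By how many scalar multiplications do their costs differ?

Order A = ((A·B)·(C·D)): (A·B): 32×4 by 4×37 → 32×37, cost 32·4·37 = 4736; (C·D): 37×27 by 27×39 → 37×39, cost 37·27·39 = 38961; ((A·B)·(C·D)): 32×37 by 37×39 → 32×39, cost 32·37·39 = 46176; cumulative 89873. Total 89873.
Order B = (A·(B·(C·D))): (C·D): 37×27 by 27×39 → 37×39, cost 37·27·39 = 38961; (B·(C·D)): 4×37 by 37×39 → 4×39, cost 4·37·39 = 5772; cumulative 44733; (A·(B·(C·D))): 32×4 by 4×39 → 32×39, cost 32·4·39 = 4992; cumulative 49725. Total 49725.
Difference: |89873 − 49725| = 40148.

40148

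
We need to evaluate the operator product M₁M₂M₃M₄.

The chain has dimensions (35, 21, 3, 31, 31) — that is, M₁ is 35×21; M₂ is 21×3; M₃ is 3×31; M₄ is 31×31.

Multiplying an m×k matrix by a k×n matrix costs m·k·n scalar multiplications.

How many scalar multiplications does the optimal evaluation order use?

8343

Adjacent pairs: M₁M₂ = 35·21·3 = 2205; M₂M₃ = 21·3·31 = 1953; M₃M₄ = 3·31·31 = 2883.
Length 3: M₁..M₃: k=1: 0+1953+35·21·31=24738; k=2: 2205+0+35·3·31=5460 → min 5460 | M₂..M₄: k=2: 0+2883+21·3·31=4836; k=3: 1953+0+21·31·31=22134 → min 4836.
Length 4: M₁..M₄: k=1: 0+4836+35·21·31=27621; k=2: 2205+2883+35·3·31=8343; k=3: 5460+0+35·31·31=39095 → min 8343.
Optimal order: ((M₁M₂)(M₃M₄)) with cost 8343.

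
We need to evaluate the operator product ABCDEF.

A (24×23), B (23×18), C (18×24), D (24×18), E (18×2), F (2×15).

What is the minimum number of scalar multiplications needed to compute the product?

Adjacent pairs: AB = 24·23·18 = 9936; BC = 23·18·24 = 9936; CD = 18·24·18 = 7776; DE = 24·18·2 = 864; EF = 18·2·15 = 540.
Length 3: A..C: k=1: 0+9936+24·23·24=23184; k=2: 9936+0+24·18·24=20304 → min 20304 | B..D: k=2: 0+7776+23·18·18=15228; k=3: 9936+0+23·24·18=19872 → min 15228 | C..E: k=3: 0+864+18·24·2=1728; k=4: 7776+0+18·18·2=8424 → min 1728 | D..F: k=4: 0+540+24·18·15=7020; k=5: 864+0+24·2·15=1584 → min 1584.
Length 4: A..D: k=1: 0+15228+24·23·18=25164; k=2: 9936+7776+24·18·18=25488; k=3: 20304+0+24·24·18=30672 → min 25164 | B..E: k=2: 0+1728+23·18·2=2556; k=3: 9936+864+23·24·2=11904; k=4: 15228+0+23·18·2=16056 → min 2556 | C..F: k=3: 0+1584+18·24·15=8064; k=4: 7776+540+18·18·15=13176; k=5: 1728+0+18·2·15=2268 → min 2268.
Length 5: A..E: k=1: 0+2556+24·23·2=3660; k=2: 9936+1728+24·18·2=12528; k=3: 20304+864+24·24·2=22320; k=4: 25164+0+24·18·2=26028 → min 3660 | B..F: k=2: 0+2268+23·18·15=8478; k=3: 9936+1584+23·24·15=19800; k=4: 15228+540+23·18·15=21978; k=5: 2556+0+23·2·15=3246 → min 3246.
Length 6: A..F: k=1: 0+3246+24·23·15=11526; k=2: 9936+2268+24·18·15=18684; k=3: 20304+1584+24·24·15=30528; k=4: 25164+540+24·18·15=32184; k=5: 3660+0+24·2·15=4380 → min 4380.
Optimal order: ((A(B(C(DE))))F) with cost 4380.

4380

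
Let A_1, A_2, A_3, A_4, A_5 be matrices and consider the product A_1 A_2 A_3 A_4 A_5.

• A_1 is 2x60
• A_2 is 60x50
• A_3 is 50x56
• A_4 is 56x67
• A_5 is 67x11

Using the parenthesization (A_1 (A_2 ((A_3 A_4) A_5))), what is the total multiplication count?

(A_3 A_4): 50×56 by 56×67 → 50×67, cost 50·56·67 = 187600
((A_3 A_4) A_5): 50×67 by 67×11 → 50×11, cost 50·67·11 = 36850; cumulative 224450
(A_2 ((A_3 A_4) A_5)): 60×50 by 50×11 → 60×11, cost 60·50·11 = 33000; cumulative 257450
(A_1 (A_2 ((A_3 A_4) A_5))): 2×60 by 60×11 → 2×11, cost 2·60·11 = 1320; cumulative 258770
Total: 258770 scalar multiplications.

258770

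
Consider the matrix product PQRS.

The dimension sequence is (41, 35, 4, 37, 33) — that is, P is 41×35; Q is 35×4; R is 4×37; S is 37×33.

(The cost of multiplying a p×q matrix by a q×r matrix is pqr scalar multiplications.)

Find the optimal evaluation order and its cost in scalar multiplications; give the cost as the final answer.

16036

Adjacent pairs: PQ = 41·35·4 = 5740; QR = 35·4·37 = 5180; RS = 4·37·33 = 4884.
Length 3: P..R: k=1: 0+5180+41·35·37=58275; k=2: 5740+0+41·4·37=11808 → min 11808 | Q..S: k=2: 0+4884+35·4·33=9504; k=3: 5180+0+35·37·33=47915 → min 9504.
Length 4: P..S: k=1: 0+9504+41·35·33=56859; k=2: 5740+4884+41·4·33=16036; k=3: 11808+0+41·37·33=61869 → min 16036.
Optimal parenthesization: ((PQ)(RS)) with cost 16036.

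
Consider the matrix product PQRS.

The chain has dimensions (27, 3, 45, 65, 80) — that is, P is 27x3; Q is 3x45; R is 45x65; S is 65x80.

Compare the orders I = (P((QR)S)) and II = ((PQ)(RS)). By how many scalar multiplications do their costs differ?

Order I = (P((QR)S)): (QR): 3×45 by 45×65 → 3×65, cost 3·45·65 = 8775; ((QR)S): 3×65 by 65×80 → 3×80, cost 3·65·80 = 15600; cumulative 24375; (P((QR)S)): 27×3 by 3×80 → 27×80, cost 27·3·80 = 6480; cumulative 30855. Total 30855.
Order II = ((PQ)(RS)): (PQ): 27×3 by 3×45 → 27×45, cost 27·3·45 = 3645; (RS): 45×65 by 65×80 → 45×80, cost 45·65·80 = 234000; ((PQ)(RS)): 27×45 by 45×80 → 27×80, cost 27·45·80 = 97200; cumulative 334845. Total 334845.
Difference: |30855 − 334845| = 303990.

303990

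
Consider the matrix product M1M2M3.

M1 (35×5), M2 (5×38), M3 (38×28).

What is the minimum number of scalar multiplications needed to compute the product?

Order (M1(M2M3)): (M2M3): 5×38 by 38×28 → 5×28, cost 5·38·28 = 5320; (M1(M2M3)): 35×5 by 5×28 → 35×28, cost 35·5·28 = 4900; cumulative 10220. Total 10220.
Order ((M1M2)M3): (M1M2): 35×5 by 5×38 → 35×38, cost 35·5·38 = 6650; ((M1M2)M3): 35×38 by 38×28 → 35×28, cost 35·38·28 = 37240; cumulative 43890. Total 43890.
Minimum: 10220.

10220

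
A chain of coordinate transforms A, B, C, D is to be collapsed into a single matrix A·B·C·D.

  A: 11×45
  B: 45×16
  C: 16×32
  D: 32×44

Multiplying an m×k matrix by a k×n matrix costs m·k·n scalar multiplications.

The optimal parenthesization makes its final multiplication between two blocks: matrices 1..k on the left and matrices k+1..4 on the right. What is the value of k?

3

Adjacent pairs: AB = 11·45·16 = 7920; BC = 45·16·32 = 23040; CD = 16·32·44 = 22528.
Length 3: A..C: k=1: 0+23040+11·45·32=38880; k=2: 7920+0+11·16·32=13552 → min 13552 | B..D: k=2: 0+22528+45·16·44=54208; k=3: 23040+0+45·32·44=86400 → min 54208.
Top-level splits: k=1: (A..A)·(B..D) → 0+54208+11·45·44 = 75988; k=2: (A..B)·(C..D) → 7920+22528+11·16·44 = 38192; k=3: (A..C)·(D..D) → 13552+0+11·32·44 = 29040.
Best split is after C, i.e. k = 3.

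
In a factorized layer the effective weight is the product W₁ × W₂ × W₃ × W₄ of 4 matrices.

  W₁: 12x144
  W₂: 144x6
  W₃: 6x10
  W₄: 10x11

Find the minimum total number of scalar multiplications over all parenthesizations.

11820

Adjacent pairs: W₁W₂ = 12·144·6 = 10368; W₂W₃ = 144·6·10 = 8640; W₃W₄ = 6·10·11 = 660.
Length 3: W₁..W₃: k=1: 0+8640+12·144·10=25920; k=2: 10368+0+12·6·10=11088 → min 11088 | W₂..W₄: k=2: 0+660+144·6·11=10164; k=3: 8640+0+144·10·11=24480 → min 10164.
Length 4: W₁..W₄: k=1: 0+10164+12·144·11=29172; k=2: 10368+660+12·6·11=11820; k=3: 11088+0+12·10·11=12408 → min 11820.
Optimal order: ((W₁ × W₂) × (W₃ × W₄)) with cost 11820.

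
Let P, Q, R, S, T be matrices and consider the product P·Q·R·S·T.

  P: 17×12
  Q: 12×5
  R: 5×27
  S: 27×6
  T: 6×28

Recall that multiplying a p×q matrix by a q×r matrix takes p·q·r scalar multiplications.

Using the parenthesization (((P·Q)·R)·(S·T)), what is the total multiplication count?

20703

(P·Q): 17×12 by 12×5 → 17×5, cost 17·12·5 = 1020
((P·Q)·R): 17×5 by 5×27 → 17×27, cost 17·5·27 = 2295; cumulative 3315
(S·T): 27×6 by 6×28 → 27×28, cost 27·6·28 = 4536
(((P·Q)·R)·(S·T)): 17×27 by 27×28 → 17×28, cost 17·27·28 = 12852; cumulative 20703
Total: 20703 scalar multiplications.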